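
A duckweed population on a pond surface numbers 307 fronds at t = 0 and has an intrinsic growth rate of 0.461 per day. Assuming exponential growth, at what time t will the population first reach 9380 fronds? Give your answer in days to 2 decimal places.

Set N₀·e^(rt) = 9380: e^(0.461·t) = 9380/307 = 30.554.
0.461·t = ln(30.554) = 3.4195, so t = 3.4195/0.461 = 7.4175.

7.42 days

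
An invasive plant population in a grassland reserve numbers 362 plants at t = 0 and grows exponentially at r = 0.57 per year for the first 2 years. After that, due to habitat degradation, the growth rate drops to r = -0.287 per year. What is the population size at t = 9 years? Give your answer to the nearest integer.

152 plants

Phase 1: N(2) = 362·e^(0.57×2) = 362·e^1.14 = 1131.89.
Phase 2 runs for 9 − 2 = 7 years at r = -0.287.
N(9) = 1131.89·e^(-0.287×7) = 1131.89·e^-2.009 = 151.812.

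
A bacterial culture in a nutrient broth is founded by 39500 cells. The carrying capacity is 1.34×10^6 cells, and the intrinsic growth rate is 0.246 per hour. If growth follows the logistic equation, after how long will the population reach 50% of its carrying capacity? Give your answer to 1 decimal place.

A = (K − N₀)/N₀ = (1.34×10^6 − 39500)/39500 = 32.924.
Solve 1.34×10^6/(1 + 32.924·e^(−0.246t)) = 670000: 1 + 32.924·e^(−0.246t) = 2, so e^(−0.246t) = 0.0303729.
−0.246·t = ln(0.0303729) = -3.4942, so t = 3.4942/0.246 = 14.204.

14.2 hours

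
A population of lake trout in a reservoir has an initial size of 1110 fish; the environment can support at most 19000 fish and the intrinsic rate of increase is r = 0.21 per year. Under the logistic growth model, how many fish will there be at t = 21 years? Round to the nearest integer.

15888 fish

A = (K − N₀)/N₀ = (19000 − 1110)/1110 = 16.117.
N(t) = K/(1 + A·e^(−rt)) = 19000/(1 + 16.117×e^(−0.21×21)).
e^(−4.41) = 0.012155; denominator = 1 + 16.117×0.012155 = 1.1959.
N = 19000/1.1959 = 15887.5.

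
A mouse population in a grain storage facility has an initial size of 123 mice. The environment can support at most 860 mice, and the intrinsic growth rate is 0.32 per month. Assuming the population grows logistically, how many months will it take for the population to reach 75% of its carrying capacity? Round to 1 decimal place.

A = (K − N₀)/N₀ = (860 − 123)/123 = 5.9919.
Solve 860/(1 + 5.9919·e^(−0.32t)) = 645: 1 + 5.9919·e^(−0.32t) = 1.3333, so e^(−0.32t) = 0.0556309.
−0.32·t = ln(0.0556309) = -2.889, so t = 2.889/0.32 = 9.0282.

9.0 months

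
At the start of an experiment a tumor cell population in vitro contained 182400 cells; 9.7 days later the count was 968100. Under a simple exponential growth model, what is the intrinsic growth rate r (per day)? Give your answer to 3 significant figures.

0.172 per day

From N(t) = N₀·e^(rt): e^(r·9.7) = 968100/182400 = 5.3076.
r·9.7 = ln(5.3076) = 1.6691, so r = 1.6691/9.7 = 0.17208.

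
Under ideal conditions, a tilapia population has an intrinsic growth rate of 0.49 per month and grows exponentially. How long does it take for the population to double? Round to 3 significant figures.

1.41 months

Doubling time t_d = ln(2)/r = 0.6931/0.49 = 1.4146.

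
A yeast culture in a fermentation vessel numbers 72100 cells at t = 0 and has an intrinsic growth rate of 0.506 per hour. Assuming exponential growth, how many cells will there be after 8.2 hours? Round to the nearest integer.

4569934 cells

N(t) = N₀·e^(rt) = 72100 × e^(0.506×8.2) = 72100 × e^4.149.
e^4.149 ≈ 63.383, so N ≈ 72100 × 63.383 = 4.569934×10^6.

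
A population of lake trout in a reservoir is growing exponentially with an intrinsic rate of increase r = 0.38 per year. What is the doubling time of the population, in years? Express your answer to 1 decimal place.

Doubling time t_d = ln(2)/r = 0.6931/0.38 = 1.8241.

1.8 years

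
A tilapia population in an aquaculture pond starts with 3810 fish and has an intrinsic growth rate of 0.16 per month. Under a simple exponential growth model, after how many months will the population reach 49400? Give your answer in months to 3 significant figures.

Set N₀·e^(rt) = 49400: e^(0.16·t) = 49400/3810 = 12.966.
0.16·t = ln(12.966) = 2.5623, so t = 2.5623/0.16 = 16.015.

16.0 months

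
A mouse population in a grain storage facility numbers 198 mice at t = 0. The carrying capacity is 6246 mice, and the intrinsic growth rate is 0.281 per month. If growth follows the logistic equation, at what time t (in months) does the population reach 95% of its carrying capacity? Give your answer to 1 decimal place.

22.6 months

A = (K − N₀)/N₀ = (6246 − 198)/198 = 30.545.
Solve 6246/(1 + 30.545·e^(−0.281t)) = 5933.7: 1 + 30.545·e^(−0.281t) = 1.0526, so e^(−0.281t) = 0.00172306.
−0.281·t = ln(0.00172306) = -6.3637, so t = 6.3637/0.281 = 22.646.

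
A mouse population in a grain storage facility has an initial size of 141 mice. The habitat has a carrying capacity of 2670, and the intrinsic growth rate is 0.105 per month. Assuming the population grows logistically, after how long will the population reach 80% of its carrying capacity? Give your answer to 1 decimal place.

40.7 months

A = (K − N₀)/N₀ = (2670 − 141)/141 = 17.936.
Solve 2670/(1 + 17.936·e^(−0.105t)) = 2136: 1 + 17.936·e^(−0.105t) = 1.25, so e^(−0.105t) = 0.0139383.
−0.105·t = ln(0.0139383) = -4.2731, so t = 4.2731/0.105 = 40.696.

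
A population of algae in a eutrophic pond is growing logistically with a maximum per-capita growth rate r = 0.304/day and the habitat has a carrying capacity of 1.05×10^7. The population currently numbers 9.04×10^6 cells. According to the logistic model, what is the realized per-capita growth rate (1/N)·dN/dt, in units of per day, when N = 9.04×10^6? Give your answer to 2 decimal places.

0.04 per day

(1/N)·dN/dt = r(1 − N/K) = 0.304 × (1 − 9.04×10^6/1.05×10^7).
= 0.304 × 0.13905 = 0.04227.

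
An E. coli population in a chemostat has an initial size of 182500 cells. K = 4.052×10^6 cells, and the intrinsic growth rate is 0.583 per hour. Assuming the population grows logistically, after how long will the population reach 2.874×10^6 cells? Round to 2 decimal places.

6.77 hours

A = (K − N₀)/N₀ = (4.052×10^6 − 182500)/182500 = 21.203.
Solve 4.052×10^6/(1 + 21.203·e^(−0.583t)) = 2.874×10^6: 1 + 21.203·e^(−0.583t) = 1.4099, so e^(−0.583t) = 0.0193315.
−0.583·t = ln(0.0193315) = -3.946, so t = 3.946/0.583 = 6.7685.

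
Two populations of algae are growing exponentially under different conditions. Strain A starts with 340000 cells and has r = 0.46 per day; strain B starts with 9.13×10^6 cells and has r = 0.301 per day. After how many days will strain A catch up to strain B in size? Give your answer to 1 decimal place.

20.7 days

Set 340000·e^(0.46t) = 9.13×10^6·e^(0.301t).
e^((0.46 − 0.301)t) = 9.13×10^6/340000 → e^(0.159·t) = 26.853.
0.159·t = ln(26.853) = 3.2904, so t = 3.2904/0.159 = 20.694.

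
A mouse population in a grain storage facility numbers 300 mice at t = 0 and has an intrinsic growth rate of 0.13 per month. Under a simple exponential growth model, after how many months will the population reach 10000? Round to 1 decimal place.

Set N₀·e^(rt) = 10000: e^(0.13·t) = 10000/300 = 33.333.
0.13·t = ln(33.333) = 3.5066, so t = 3.5066/0.13 = 26.974.

27.0 months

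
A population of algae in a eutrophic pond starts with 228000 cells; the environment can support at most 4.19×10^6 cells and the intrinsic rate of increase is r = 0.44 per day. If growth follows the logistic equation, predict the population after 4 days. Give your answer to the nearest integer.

A = (K − N₀)/N₀ = (4.19×10^6 − 228000)/228000 = 17.377.
N(t) = K/(1 + A·e^(−rt)) = 4.19×10^6/(1 + 17.377×e^(−0.44×4)).
e^(−1.76) = 0.17204; denominator = 1 + 17.377×0.17204 = 3.9897.
N = 4.19×10^6/3.9897 = 1.050216×10^6.

1050216 cells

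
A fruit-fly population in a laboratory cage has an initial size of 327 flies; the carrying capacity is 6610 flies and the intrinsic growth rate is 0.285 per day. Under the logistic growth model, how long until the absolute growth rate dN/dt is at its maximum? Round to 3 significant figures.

Logistic growth is fastest at N = K/2 = 3305.
A = (K − N₀)/N₀ = 19.214. Set K/(1 + A·e^(−rt)) = K/2 → A·e^(−rt) = 1.
e^(−0.285t) = 1/19.214 = 0.0520452, so t = ln(19.214)/0.285 = 2.9556/0.285 = 10.371.

10.4 days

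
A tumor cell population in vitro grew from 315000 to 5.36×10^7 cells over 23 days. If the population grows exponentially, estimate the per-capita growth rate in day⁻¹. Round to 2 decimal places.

From N(t) = N₀·e^(rt): e^(r·23) = 5.36×10^7/315000 = 170.16.
r·23 = ln(170.16) = 5.1367, so r = 5.1367/23 = 0.22334.

0.22 per day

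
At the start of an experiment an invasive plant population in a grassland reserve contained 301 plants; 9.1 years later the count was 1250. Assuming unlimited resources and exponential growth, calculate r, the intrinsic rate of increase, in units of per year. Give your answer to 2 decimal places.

0.16 per year

From N(t) = N₀·e^(rt): e^(r·9.1) = 1250/301 = 4.1528.
r·9.1 = ln(4.1528) = 1.4238, so r = 1.4238/9.1 = 0.15646.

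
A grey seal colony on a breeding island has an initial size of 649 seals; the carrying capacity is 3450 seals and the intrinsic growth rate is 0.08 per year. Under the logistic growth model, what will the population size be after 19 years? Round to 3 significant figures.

1770 seals

A = (K − N₀)/N₀ = (3450 − 649)/649 = 4.3159.
N(t) = K/(1 + A·e^(−rt)) = 3450/(1 + 4.3159×e^(−0.08×19)).
e^(−1.52) = 0.21871; denominator = 1 + 4.3159×0.21871 = 1.9439.
N = 3450/1.9439 = 1774.75.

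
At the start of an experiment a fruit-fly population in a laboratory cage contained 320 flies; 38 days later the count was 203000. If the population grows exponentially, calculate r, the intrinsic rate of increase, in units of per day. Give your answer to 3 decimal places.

From N(t) = N₀·e^(rt): e^(r·38) = 203000/320 = 634.38.
r·38 = ln(634.38) = 6.4526, so r = 6.4526/38 = 0.16981.

0.170 per day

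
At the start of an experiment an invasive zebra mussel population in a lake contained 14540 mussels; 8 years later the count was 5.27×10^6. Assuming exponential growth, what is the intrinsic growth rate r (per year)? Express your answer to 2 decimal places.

0.74 per year

From N(t) = N₀·e^(rt): e^(r·8) = 5.27×10^6/14540 = 362.45.
r·8 = ln(362.45) = 5.8929, so r = 5.8929/8 = 0.73661.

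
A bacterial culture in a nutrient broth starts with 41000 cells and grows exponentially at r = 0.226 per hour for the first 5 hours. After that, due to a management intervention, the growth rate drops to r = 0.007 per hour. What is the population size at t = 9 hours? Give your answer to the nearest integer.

Phase 1: N(5) = 41000·e^(0.226×5) = 41000·e^1.13 = 126922.
Phase 2 runs for 9 − 5 = 4 hours at r = 0.007.
N(9) = 126922·e^(0.007×4) = 126922·e^0.028 = 130526.

130526 cells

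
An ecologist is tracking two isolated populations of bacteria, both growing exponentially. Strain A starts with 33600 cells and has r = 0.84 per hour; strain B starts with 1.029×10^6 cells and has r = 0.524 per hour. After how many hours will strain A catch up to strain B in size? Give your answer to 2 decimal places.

10.83 hours

Set 33600·e^(0.84t) = 1.029×10^6·e^(0.524t).
e^((0.84 − 0.524)t) = 1.029×10^6/33600 → e^(0.316·t) = 30.625.
0.316·t = ln(30.625) = 3.4218, so t = 3.4218/0.316 = 10.829.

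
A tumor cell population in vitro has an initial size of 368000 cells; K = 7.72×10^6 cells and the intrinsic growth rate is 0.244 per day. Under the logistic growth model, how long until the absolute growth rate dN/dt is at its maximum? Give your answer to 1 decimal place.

12.3 days

Logistic growth is fastest at N = K/2 = 3.86×10^6.
A = (K − N₀)/N₀ = 19.978. Set K/(1 + A·e^(−rt)) = K/2 → A·e^(−rt) = 1.
e^(−0.244t) = 1/19.978 = 0.0500544, so t = ln(19.978)/0.244 = 2.9946/0.244 = 12.273.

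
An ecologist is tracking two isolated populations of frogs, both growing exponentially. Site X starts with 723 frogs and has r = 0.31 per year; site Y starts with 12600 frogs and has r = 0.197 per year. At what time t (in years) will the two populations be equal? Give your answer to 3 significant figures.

25.3 years

Set 723·e^(0.31t) = 12600·e^(0.197t).
e^((0.31 − 0.197)t) = 12600/723 → e^(0.113·t) = 17.427.
0.113·t = ln(17.427) = 2.858, so t = 2.858/0.113 = 25.292.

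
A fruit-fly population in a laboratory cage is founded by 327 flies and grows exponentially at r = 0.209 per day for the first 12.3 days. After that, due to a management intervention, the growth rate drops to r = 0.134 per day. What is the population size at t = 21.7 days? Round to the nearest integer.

Phase 1: N(12.3) = 327·e^(0.209×12.3) = 327·e^2.571 = 4275.52.
Phase 2 runs for 21.7 − 12.3 = 9.4 days at r = 0.134.
N(21.7) = 4275.52·e^(0.134×9.4) = 4275.52·e^1.26 = 15067.

15067 flies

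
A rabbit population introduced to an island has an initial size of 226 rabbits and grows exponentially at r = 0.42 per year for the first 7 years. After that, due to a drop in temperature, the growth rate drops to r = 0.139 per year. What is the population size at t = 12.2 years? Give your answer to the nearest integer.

8807 rabbits

Phase 1: N(7) = 226·e^(0.42×7) = 226·e^2.94 = 4274.98.
Phase 2 runs for 12.2 − 7 = 5.2 years at r = 0.139.
N(12.2) = 4274.98·e^(0.139×5.2) = 4274.98·e^0.7228 = 8807.29.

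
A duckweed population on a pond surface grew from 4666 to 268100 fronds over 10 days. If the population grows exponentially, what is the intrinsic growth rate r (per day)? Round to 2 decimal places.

0.41 per day

From N(t) = N₀·e^(rt): e^(r·10) = 268100/4666 = 57.458.
r·10 = ln(57.458) = 4.0511, so r = 4.0511/10 = 0.40511.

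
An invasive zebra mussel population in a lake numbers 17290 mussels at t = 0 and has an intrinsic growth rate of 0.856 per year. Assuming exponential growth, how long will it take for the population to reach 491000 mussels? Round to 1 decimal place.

Set N₀·e^(rt) = 491000: e^(0.856·t) = 491000/17290 = 28.398.
0.856·t = ln(28.398) = 3.3463, so t = 3.3463/0.856 = 3.9092.

3.9 years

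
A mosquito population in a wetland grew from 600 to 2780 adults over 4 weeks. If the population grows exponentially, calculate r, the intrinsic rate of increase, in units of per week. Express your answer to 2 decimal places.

0.38 per week

From N(t) = N₀·e^(rt): e^(r·4) = 2780/600 = 4.6333.
r·4 = ln(4.6333) = 1.5333, so r = 1.5333/4 = 0.38332.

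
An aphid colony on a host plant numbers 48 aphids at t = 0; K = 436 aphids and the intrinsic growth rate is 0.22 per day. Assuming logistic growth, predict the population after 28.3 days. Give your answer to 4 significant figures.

A = (K − N₀)/N₀ = (436 − 48)/48 = 8.0833.
N(t) = K/(1 + A·e^(−rt)) = 436/(1 + 8.0833×e^(−0.22×28.3)).
e^(−6.226) = 0.0019773; denominator = 1 + 8.0833×0.0019773 = 1.016.
N = 436/1.016 = 429.141.

429.1 aphids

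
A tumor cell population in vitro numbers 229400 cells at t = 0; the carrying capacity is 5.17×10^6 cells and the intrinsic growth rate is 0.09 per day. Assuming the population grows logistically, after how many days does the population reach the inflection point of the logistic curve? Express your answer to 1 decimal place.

Logistic growth is fastest at N = K/2 = 2.585×10^6.
A = (K − N₀)/N₀ = 21.537. Set K/(1 + A·e^(−rt)) = K/2 → A·e^(−rt) = 1.
e^(−0.09t) = 1/21.537 = 0.0464316, so t = ln(21.537)/0.09 = 3.0698/0.09 = 34.109.

34.1 days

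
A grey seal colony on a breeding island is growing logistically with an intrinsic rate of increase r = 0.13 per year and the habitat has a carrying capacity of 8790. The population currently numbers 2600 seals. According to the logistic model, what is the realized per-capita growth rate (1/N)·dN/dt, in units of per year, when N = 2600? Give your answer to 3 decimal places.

(1/N)·dN/dt = r(1 − N/K) = 0.13 × (1 − 2600/8790).
= 0.13 × 0.70421 = 0.091547.

0.092 per year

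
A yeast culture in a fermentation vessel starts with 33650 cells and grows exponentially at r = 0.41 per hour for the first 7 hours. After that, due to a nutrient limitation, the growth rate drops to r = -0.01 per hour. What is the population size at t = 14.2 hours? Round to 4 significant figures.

Phase 1: N(7) = 33650·e^(0.41×7) = 33650·e^2.87 = 593486.
Phase 2 runs for 14.2 − 7 = 7.2 hours at r = -0.01.
N(14.2) = 593486·e^(-0.01×7.2) = 593486·e^-0.072 = 552257.

552300 cells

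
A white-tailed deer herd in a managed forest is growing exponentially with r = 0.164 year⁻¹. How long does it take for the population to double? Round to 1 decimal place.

4.2 years

Doubling time t_d = ln(2)/r = 0.6931/0.164 = 4.2265.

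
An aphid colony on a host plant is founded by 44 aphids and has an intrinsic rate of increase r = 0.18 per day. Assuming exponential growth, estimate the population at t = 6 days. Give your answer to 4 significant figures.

N(t) = N₀·e^(rt) = 44 × e^(0.18×6) = 44 × e^1.08.
e^1.08 ≈ 2.9447, so N ≈ 44 × 2.9447 = 129.566.

129.6 aphids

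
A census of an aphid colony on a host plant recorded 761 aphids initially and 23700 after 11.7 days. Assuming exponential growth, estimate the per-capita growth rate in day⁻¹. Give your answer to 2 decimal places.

From N(t) = N₀·e^(rt): e^(r·11.7) = 23700/761 = 31.143.
r·11.7 = ln(31.143) = 3.4386, so r = 3.4386/11.7 = 0.2939.

0.29 per day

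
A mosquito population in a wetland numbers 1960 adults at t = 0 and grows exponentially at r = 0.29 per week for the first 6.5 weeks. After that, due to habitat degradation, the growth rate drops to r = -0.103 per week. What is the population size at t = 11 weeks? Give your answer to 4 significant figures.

Phase 1: N(6.5) = 1960·e^(0.29×6.5) = 1960·e^1.885 = 12909.3.
Phase 2 runs for 11 − 6.5 = 4.5 weeks at r = -0.103.
N(11) = 12909.3·e^(-0.103×4.5) = 12909.3·e^-0.4635 = 8120.93.

8121 adults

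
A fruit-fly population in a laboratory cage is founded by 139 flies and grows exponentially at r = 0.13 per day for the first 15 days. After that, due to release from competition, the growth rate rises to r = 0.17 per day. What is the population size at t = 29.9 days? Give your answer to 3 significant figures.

Phase 1: N(15) = 139·e^(0.13×15) = 139·e^1.95 = 976.988.
Phase 2 runs for 29.9 − 15 = 14.9 days at r = 0.17.
N(29.9) = 976.988·e^(0.17×14.9) = 976.988·e^2.533 = 12301.5.

12300 flies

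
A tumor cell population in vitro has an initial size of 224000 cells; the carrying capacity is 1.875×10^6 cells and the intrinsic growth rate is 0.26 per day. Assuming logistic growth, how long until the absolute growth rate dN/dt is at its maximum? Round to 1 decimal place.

Logistic growth is fastest at N = K/2 = 937500.
A = (K − N₀)/N₀ = 7.3705. Set K/(1 + A·e^(−rt)) = K/2 → A·e^(−rt) = 1.
e^(−0.26t) = 1/7.3705 = 0.135675, so t = ln(7.3705)/0.26 = 1.9975/0.26 = 7.6827.

7.7 days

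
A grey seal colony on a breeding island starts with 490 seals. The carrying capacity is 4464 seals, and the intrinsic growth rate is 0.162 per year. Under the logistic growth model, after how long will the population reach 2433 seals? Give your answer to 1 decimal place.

14.0 years

A = (K − N₀)/N₀ = (4464 − 490)/490 = 8.1102.
Solve 4464/(1 + 8.1102·e^(−0.162t)) = 2433: 1 + 8.1102·e^(−0.162t) = 1.8348, so e^(−0.162t) = 0.102929.
−0.162·t = ln(0.102929) = -2.2737, so t = 2.2737/0.162 = 14.035.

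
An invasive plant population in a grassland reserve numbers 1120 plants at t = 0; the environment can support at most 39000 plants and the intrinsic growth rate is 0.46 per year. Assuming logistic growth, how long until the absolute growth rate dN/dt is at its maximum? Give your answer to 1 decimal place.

Logistic growth is fastest at N = K/2 = 19500.
A = (K − N₀)/N₀ = 33.821. Set K/(1 + A·e^(−rt)) = K/2 → A·e^(−rt) = 1.
e^(−0.46t) = 1/33.821 = 0.0295671, so t = ln(33.821)/0.46 = 3.5211/0.46 = 7.6546.

7.7 years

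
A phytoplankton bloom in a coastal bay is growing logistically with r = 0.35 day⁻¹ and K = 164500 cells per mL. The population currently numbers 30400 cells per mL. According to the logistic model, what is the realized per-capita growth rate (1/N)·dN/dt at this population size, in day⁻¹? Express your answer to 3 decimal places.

0.285 per day

(1/N)·dN/dt = r(1 − N/K) = 0.35 × (1 − 30400/164500).
= 0.35 × 0.8152 = 0.28532.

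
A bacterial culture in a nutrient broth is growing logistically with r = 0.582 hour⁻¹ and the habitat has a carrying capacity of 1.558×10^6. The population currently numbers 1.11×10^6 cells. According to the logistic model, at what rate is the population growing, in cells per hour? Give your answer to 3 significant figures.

dN/dt = rN(1 − N/K) = 0.582 × 1.11×10^6 × (1 − 1.11×10^6/1.558×10^6).
1 − 1.11×10^6/1.558×10^6 = 0.28755; dN/dt = 0.582 × 1.11×10^6 × 0.28755 = 1.85762×10^5.

186000 cells per hour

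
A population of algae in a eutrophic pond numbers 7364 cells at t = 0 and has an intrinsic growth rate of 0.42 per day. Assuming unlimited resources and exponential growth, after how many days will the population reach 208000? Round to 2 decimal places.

7.95 days

Set N₀·e^(rt) = 208000: e^(0.42·t) = 208000/7364 = 28.246.
0.42·t = ln(28.246) = 3.3409, so t = 3.3409/0.42 = 7.9546.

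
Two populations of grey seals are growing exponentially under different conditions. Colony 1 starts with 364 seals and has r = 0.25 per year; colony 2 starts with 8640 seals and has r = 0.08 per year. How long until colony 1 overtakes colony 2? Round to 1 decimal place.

18.6 years

Set 364·e^(0.25t) = 8640·e^(0.08t).
e^((0.25 − 0.08)t) = 8640/364 → e^(0.17·t) = 23.736.
0.17·t = ln(23.736) = 3.167, so t = 3.167/0.17 = 18.629.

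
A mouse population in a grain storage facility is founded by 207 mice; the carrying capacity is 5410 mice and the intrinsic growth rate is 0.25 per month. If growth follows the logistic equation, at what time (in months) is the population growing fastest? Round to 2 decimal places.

12.90 months

Logistic growth is fastest at N = K/2 = 2705.
A = (K − N₀)/N₀ = 25.135. Set K/(1 + A·e^(−rt)) = K/2 → A·e^(−rt) = 1.
e^(−0.25t) = 1/25.135 = 0.0397847, so t = ln(25.135)/0.25 = 3.2243/0.25 = 12.897.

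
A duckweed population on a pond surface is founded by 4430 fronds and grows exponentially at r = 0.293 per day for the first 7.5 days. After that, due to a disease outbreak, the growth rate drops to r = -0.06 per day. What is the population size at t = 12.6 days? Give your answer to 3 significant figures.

Phase 1: N(7.5) = 4430·e^(0.293×7.5) = 4430·e^2.197 = 39881.
Phase 2 runs for 12.6 − 7.5 = 5.1 days at r = -0.06.
N(12.6) = 39881·e^(-0.06×5.1) = 39881·e^-0.306 = 29367.8.

29400 fronds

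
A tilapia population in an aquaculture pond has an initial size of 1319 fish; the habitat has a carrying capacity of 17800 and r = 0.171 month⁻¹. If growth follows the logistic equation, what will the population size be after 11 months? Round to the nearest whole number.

6128 fish

A = (K − N₀)/N₀ = (17800 − 1319)/1319 = 12.495.
N(t) = K/(1 + A·e^(−rt)) = 17800/(1 + 12.495×e^(−0.171×11)).
e^(−1.881) = 0.15244; denominator = 1 + 12.495×0.15244 = 2.9047.
N = 17800/2.9047 = 6127.96.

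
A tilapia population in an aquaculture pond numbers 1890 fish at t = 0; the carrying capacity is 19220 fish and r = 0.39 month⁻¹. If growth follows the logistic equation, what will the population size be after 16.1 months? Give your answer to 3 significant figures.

A = (K − N₀)/N₀ = (19220 − 1890)/1890 = 9.1693.
N(t) = K/(1 + A·e^(−rt)) = 19220/(1 + 9.1693×e^(−0.39×16.1)).
e^(−6.279) = 0.0018753; denominator = 1 + 9.1693×0.0018753 = 1.0172.
N = 19220/1.0172 = 18895.1.

18900 fish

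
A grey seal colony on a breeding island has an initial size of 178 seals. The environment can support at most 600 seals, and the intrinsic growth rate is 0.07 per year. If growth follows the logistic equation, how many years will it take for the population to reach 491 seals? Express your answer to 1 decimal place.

A = (K − N₀)/N₀ = (600 − 178)/178 = 2.3708.
Solve 600/(1 + 2.3708·e^(−0.07t)) = 491: 1 + 2.3708·e^(−0.07t) = 1.222, so e^(−0.07t) = 0.0936381.
−0.07·t = ln(0.0936381) = -2.3683, so t = 2.3683/0.07 = 33.833.

33.8 years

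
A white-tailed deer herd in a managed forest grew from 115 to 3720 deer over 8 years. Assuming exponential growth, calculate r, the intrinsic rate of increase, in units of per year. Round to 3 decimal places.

0.435 per year

From N(t) = N₀·e^(rt): e^(r·8) = 3720/115 = 32.348.
r·8 = ln(32.348) = 3.4765, so r = 3.4765/8 = 0.43457.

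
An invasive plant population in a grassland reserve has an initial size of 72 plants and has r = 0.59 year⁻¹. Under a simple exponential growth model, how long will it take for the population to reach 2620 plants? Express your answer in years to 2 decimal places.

6.09 years

Set N₀·e^(rt) = 2620: e^(0.59·t) = 2620/72 = 36.389.
0.59·t = ln(36.389) = 3.5943, so t = 3.5943/0.59 = 6.092.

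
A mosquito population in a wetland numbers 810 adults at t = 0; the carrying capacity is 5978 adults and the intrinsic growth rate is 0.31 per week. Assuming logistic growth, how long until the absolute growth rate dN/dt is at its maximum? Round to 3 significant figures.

Logistic growth is fastest at N = K/2 = 2989.
A = (K − N₀)/N₀ = 6.3802. Set K/(1 + A·e^(−rt)) = K/2 → A·e^(−rt) = 1.
e^(−0.31t) = 1/6.3802 = 0.156734, so t = ln(6.3802)/0.31 = 1.8532/0.31 = 5.9781.

5.98 weeks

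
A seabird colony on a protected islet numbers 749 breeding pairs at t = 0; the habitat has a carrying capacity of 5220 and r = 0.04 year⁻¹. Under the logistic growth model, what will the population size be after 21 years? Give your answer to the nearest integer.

A = (K − N₀)/N₀ = (5220 − 749)/749 = 5.9693.
N(t) = K/(1 + A·e^(−rt)) = 5220/(1 + 5.9693×e^(−0.04×21)).
e^(−0.84) = 0.43171; denominator = 1 + 5.9693×0.43171 = 3.577.
N = 5220/3.577 = 1459.32.

1459 breeding pairs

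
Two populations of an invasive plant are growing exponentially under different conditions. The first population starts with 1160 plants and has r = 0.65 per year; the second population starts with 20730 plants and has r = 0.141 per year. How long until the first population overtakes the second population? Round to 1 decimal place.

Set 1160·e^(0.65t) = 20730·e^(0.141t).
e^((0.65 − 0.141)t) = 20730/1160 → e^(0.509·t) = 17.871.
0.509·t = ln(17.871) = 2.8832, so t = 2.8832/0.509 = 5.6644.

5.7 years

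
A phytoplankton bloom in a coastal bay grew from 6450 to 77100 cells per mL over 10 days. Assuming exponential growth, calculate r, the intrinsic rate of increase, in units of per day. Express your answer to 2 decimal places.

0.25 per day

From N(t) = N₀·e^(rt): e^(r·10) = 77100/6450 = 11.953.
r·10 = ln(11.953) = 2.481, so r = 2.481/10 = 0.2481.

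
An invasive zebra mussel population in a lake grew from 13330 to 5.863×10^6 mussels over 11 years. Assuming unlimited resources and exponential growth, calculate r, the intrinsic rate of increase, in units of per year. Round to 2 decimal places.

0.55 per year

From N(t) = N₀·e^(rt): e^(r·11) = 5.863×10^6/13330 = 439.83.
r·11 = ln(439.83) = 6.0864, so r = 6.0864/11 = 0.55331.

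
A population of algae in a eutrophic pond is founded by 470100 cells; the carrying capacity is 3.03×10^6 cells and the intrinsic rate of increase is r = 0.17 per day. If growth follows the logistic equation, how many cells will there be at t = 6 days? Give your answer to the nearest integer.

A = (K − N₀)/N₀ = (3.03×10^6 − 470100)/470100 = 5.4454.
N(t) = K/(1 + A·e^(−rt)) = 3.03×10^6/(1 + 5.4454×e^(−0.17×6)).
e^(−1.02) = 0.36059; denominator = 1 + 5.4454×0.36059 = 2.9636.
N = 3.03×10^6/2.9636 = 1.022406×10^6.

1022406 cells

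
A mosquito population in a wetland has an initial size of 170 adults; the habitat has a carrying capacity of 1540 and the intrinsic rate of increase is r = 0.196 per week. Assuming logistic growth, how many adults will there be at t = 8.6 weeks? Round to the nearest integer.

618 adults

A = (K − N₀)/N₀ = (1540 − 170)/170 = 8.0588.
N(t) = K/(1 + A·e^(−rt)) = 1540/(1 + 8.0588×e^(−0.196×8.6)).
e^(−1.686) = 0.18533; denominator = 1 + 8.0588×0.18533 = 2.4936.
N = 1540/2.4936 = 617.589.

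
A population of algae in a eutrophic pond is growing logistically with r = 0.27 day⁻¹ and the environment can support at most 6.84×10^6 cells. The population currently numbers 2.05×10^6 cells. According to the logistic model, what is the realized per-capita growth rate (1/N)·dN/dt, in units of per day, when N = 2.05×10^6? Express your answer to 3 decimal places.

0.189 per day

(1/N)·dN/dt = r(1 − N/K) = 0.27 × (1 − 2.05×10^6/6.84×10^6).
= 0.27 × 0.70029 = 0.18908.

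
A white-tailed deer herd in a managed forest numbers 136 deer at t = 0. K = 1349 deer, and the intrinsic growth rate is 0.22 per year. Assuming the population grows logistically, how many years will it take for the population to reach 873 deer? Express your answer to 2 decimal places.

A = (K − N₀)/N₀ = (1349 − 136)/136 = 8.9191.
Solve 1349/(1 + 8.9191·e^(−0.22t)) = 873: 1 + 8.9191·e^(−0.22t) = 1.5452, so e^(−0.22t) = 0.0611323.
−0.22·t = ln(0.0611323) = -2.7947, so t = 2.7947/0.22 = 12.703.

12.70 years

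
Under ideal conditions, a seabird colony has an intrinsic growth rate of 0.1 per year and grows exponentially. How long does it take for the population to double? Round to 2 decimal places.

Doubling time t_d = ln(2)/r = 0.6931/0.1 = 6.9315.

6.93 years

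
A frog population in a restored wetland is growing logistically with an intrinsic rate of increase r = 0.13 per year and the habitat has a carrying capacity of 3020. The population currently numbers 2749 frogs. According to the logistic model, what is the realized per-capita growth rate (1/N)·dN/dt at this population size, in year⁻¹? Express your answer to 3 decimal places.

(1/N)·dN/dt = r(1 − N/K) = 0.13 × (1 − 2749/3020).
= 0.13 × 0.089735 = 0.011666.

0.012 per year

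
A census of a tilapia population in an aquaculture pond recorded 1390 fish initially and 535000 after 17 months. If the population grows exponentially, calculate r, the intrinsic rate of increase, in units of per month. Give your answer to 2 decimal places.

0.35 per month

From N(t) = N₀·e^(rt): e^(r·17) = 535000/1390 = 384.89.
r·17 = ln(384.89) = 5.953, so r = 5.953/17 = 0.35017.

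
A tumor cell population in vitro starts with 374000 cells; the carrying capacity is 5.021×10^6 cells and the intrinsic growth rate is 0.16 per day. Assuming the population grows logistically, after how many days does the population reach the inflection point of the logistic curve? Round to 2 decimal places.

Logistic growth is fastest at N = K/2 = 2.5105×10^6.
A = (K − N₀)/N₀ = 12.425. Set K/(1 + A·e^(−rt)) = K/2 → A·e^(−rt) = 1.
e^(−0.16t) = 1/12.425 = 0.080482, so t = ln(12.425)/0.16 = 2.5197/0.16 = 15.748.

15.75 days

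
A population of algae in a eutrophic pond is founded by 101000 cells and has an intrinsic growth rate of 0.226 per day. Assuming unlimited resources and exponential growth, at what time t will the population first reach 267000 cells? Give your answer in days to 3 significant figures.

4.30 days

Set N₀·e^(rt) = 267000: e^(0.226·t) = 267000/101000 = 2.6436.
0.226·t = ln(2.6436) = 0.97213, so t = 0.97213/0.226 = 4.3015.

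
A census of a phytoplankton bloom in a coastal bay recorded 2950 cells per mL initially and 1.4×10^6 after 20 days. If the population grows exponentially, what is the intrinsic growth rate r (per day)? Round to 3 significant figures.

From N(t) = N₀·e^(rt): e^(r·20) = 1.4×10^6/2950 = 474.58.
r·20 = ln(474.58) = 6.1624, so r = 6.1624/20 = 0.30812.

0.308 per day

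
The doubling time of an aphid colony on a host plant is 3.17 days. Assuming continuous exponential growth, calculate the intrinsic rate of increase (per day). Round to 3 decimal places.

r = ln(2)/t_d = 0.6931/3.17 = 0.21866.

0.219 per day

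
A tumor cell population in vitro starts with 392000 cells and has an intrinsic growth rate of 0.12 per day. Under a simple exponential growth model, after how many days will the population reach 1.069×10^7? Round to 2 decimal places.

Set N₀·e^(rt) = 1.069×10^7: e^(0.12·t) = 1.069×10^7/392000 = 27.27.
0.12·t = ln(27.27) = 3.3058, so t = 3.3058/0.12 = 27.548.

27.55 days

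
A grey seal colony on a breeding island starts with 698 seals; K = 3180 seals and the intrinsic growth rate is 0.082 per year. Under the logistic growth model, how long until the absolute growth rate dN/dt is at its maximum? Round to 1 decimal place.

15.5 years

Logistic growth is fastest at N = K/2 = 1590.
A = (K − N₀)/N₀ = 3.5559. Set K/(1 + A·e^(−rt)) = K/2 → A·e^(−rt) = 1.
e^(−0.082t) = 1/3.5559 = 0.281225, so t = ln(3.5559)/0.082 = 1.2686/0.082 = 15.471.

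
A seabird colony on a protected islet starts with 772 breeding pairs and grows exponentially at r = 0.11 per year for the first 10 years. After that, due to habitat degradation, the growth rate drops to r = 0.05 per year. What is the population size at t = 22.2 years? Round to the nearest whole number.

4268 breeding pairs

Phase 1: N(10) = 772·e^(0.11×10) = 772·e^1.1 = 2319.22.
Phase 2 runs for 22.2 − 10 = 12.2 years at r = 0.05.
N(22.2) = 2319.22·e^(0.05×12.2) = 2319.22·e^0.61 = 4268.36.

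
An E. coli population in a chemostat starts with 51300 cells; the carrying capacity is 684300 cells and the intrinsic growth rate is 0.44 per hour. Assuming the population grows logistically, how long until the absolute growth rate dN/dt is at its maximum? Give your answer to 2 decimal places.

Logistic growth is fastest at N = K/2 = 342150.
A = (K − N₀)/N₀ = 12.339. Set K/(1 + A·e^(−rt)) = K/2 → A·e^(−rt) = 1.
e^(−0.44t) = 1/12.339 = 0.0810427, so t = ln(12.339)/0.44 = 2.5128/0.44 = 5.7109.

5.71 hours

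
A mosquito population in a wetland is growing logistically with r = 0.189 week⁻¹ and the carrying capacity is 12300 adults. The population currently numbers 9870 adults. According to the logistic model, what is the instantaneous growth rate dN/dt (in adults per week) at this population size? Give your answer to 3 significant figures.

dN/dt = rN(1 − N/K) = 0.189 × 9870 × (1 − 9870/12300).
1 − 9870/12300 = 0.19756; dN/dt = 0.189 × 9870 × 0.19756 = 368.54.

369 adults per week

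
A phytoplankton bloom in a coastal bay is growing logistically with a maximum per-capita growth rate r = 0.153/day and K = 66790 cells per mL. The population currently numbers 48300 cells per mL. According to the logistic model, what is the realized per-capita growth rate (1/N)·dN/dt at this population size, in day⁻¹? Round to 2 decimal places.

(1/N)·dN/dt = r(1 − N/K) = 0.153 × (1 − 48300/66790).
= 0.153 × 0.27684 = 0.042356.

0.04 per day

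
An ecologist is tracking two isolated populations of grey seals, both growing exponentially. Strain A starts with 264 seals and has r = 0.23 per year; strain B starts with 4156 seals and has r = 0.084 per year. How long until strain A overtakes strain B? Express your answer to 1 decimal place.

18.9 years

Set 264·e^(0.23t) = 4156·e^(0.084t).
e^((0.23 − 0.084)t) = 4156/264 → e^(0.146·t) = 15.742.
0.146·t = ln(15.742) = 2.7564, so t = 2.7564/0.146 = 18.879.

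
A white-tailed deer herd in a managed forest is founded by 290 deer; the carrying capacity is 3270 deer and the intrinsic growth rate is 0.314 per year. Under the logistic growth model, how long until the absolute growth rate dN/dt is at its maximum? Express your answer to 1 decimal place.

Logistic growth is fastest at N = K/2 = 1635.
A = (K − N₀)/N₀ = 10.276. Set K/(1 + A·e^(−rt)) = K/2 → A·e^(−rt) = 1.
e^(−0.314t) = 1/10.276 = 0.0973154, so t = ln(10.276)/0.314 = 2.3298/0.314 = 7.4197.

7.4 years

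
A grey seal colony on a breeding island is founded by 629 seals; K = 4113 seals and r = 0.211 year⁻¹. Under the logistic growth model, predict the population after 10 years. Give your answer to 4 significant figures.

A = (K − N₀)/N₀ = (4113 − 629)/629 = 5.539.
N(t) = K/(1 + A·e^(−rt)) = 4113/(1 + 5.539×e^(−0.211×10)).
e^(−2.11) = 0.12124; denominator = 1 + 5.539×0.12124 = 1.6715.
N = 4113/1.6715 = 2460.62.

2461 seals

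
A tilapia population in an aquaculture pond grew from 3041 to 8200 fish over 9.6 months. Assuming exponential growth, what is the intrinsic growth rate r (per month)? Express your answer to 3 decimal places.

From N(t) = N₀·e^(rt): e^(r·9.6) = 8200/3041 = 2.6965.
r·9.6 = ln(2.6965) = 0.99195, so r = 0.99195/9.6 = 0.10333.

0.103 per month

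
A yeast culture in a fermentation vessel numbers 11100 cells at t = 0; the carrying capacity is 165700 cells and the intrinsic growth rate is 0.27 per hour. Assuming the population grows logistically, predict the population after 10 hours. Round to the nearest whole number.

85587 cells

A = (K − N₀)/N₀ = (165700 − 11100)/11100 = 13.928.
N(t) = K/(1 + A·e^(−rt)) = 165700/(1 + 13.928×e^(−0.27×10)).
e^(−2.7) = 0.067206; denominator = 1 + 13.928×0.067206 = 1.936.
N = 165700/1.936 = 85587.4.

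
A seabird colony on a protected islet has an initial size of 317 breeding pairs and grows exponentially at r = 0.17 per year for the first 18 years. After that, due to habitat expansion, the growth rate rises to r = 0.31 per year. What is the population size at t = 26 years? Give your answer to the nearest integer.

Phase 1: N(18) = 317·e^(0.17×18) = 317·e^3.06 = 6760.84.
Phase 2 runs for 26 − 18 = 8 years at r = 0.31.
N(26) = 6760.84·e^(0.31×8) = 6760.84·e^2.48 = 80732.9.

80733 breeding pairs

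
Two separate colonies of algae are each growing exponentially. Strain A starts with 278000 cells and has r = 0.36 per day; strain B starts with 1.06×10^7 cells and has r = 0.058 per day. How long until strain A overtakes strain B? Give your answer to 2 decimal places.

Set 278000·e^(0.36t) = 1.06×10^7·e^(0.058t).
e^((0.36 − 0.058)t) = 1.06×10^7/278000 → e^(0.302·t) = 38.129.
0.302·t = ln(38.129) = 3.641, so t = 3.641/0.302 = 12.056.

12.06 days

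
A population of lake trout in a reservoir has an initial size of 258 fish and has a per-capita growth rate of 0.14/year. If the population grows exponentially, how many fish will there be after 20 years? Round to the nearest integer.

N(t) = N₀·e^(rt) = 258 × e^(0.14×20) = 258 × e^2.8.
e^2.8 ≈ 16.445, so N ≈ 258 × 16.445 = 4242.72.

4243 fish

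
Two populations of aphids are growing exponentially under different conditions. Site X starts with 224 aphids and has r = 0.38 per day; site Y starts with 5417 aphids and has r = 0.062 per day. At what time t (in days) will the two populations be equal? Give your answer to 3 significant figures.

10.0 days

Set 224·e^(0.38t) = 5417·e^(0.062t).
e^((0.38 − 0.062)t) = 5417/224 → e^(0.318·t) = 24.183.
0.318·t = ln(24.183) = 3.1857, so t = 3.1857/0.318 = 10.018.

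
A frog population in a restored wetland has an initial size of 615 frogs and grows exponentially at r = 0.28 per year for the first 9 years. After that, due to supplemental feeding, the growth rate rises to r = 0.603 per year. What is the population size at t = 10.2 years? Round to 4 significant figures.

15760 frogs

Phase 1: N(9) = 615·e^(0.28×9) = 615·e^2.52 = 7643.59.
Phase 2 runs for 10.2 − 9 = 1.2 years at r = 0.603.
N(10.2) = 7643.59·e^(0.603×1.2) = 7643.59·e^0.7236 = 15759.9.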